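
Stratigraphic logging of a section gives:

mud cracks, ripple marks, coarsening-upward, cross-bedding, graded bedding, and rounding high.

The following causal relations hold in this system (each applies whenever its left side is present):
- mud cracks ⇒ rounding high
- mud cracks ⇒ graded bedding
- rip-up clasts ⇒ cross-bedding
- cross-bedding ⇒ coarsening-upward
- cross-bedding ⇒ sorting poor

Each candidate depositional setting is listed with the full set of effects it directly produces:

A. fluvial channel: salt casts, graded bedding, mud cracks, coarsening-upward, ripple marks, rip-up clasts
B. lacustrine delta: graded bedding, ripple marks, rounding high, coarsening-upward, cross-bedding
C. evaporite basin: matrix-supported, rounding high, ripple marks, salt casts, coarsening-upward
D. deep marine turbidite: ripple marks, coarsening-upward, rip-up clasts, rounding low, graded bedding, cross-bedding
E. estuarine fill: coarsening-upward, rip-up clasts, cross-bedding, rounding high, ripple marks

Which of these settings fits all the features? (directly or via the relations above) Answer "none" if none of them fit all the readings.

A

For each candidate, compare predicted effects to what was observed:
(A) fluvial channel — accounts for every observation (cross-bedding via rip-up clasts → cross-bedding)
(B) lacustrine delta — does not account for mud cracks
(C) evaporite basin — does not account for mud cracks, cross-bedding, graded bedding
(D) deep marine turbidite — fails on mud cracks, rounding high (predicts rounding low, not rounding high)
(E) estuarine fill — does not account for mud cracks, graded bedding
(A) is the only candidate with no mismatches.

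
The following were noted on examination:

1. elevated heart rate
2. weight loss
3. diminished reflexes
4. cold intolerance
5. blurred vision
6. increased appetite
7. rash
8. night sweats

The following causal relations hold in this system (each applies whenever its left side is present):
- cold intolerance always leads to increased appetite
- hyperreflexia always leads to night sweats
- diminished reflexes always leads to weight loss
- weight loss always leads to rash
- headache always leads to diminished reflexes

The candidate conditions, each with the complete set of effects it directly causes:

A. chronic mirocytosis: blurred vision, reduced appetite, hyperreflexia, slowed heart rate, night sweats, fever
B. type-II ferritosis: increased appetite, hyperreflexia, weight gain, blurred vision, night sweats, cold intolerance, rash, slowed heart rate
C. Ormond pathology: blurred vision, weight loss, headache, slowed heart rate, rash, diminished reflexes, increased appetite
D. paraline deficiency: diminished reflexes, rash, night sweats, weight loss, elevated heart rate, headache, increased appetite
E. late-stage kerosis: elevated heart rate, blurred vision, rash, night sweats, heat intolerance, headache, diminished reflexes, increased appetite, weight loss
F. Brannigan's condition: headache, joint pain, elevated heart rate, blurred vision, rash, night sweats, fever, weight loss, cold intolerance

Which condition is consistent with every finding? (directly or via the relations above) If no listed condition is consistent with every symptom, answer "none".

F

For each candidate, compare predicted effects to what was observed:
(A) chronic mirocytosis — fails on elevated heart rate, weight loss, diminished reflexes, cold intolerance, increased appetite, rash (predicts slowed heart rate, not elevated heart rate; predicts hyperreflexia, not diminished reflexes; predicts reduced appetite, not increased appetite)
(B) type-II ferritosis — elevated heart rate miss; weight loss miss; diminished reflexes miss; cold intolerance match; blurred vision match; increased appetite match; rash match; night sweats match
(C) Ormond pathology — fails on elevated heart rate, cold intolerance, night sweats (predicts slowed heart rate, not elevated heart rate)
(D) paraline deficiency — elevated heart rate match; weight loss match; diminished reflexes match; cold intolerance miss; blurred vision miss; increased appetite match; rash match; night sweats match
(E) late-stage kerosis — fails on cold intolerance (predicts heat intolerance, not cold intolerance)
(F) Brannigan's condition — accounts for every observation (diminished reflexes by headache → diminished reflexes)
(F) alone accounts for all the evidence.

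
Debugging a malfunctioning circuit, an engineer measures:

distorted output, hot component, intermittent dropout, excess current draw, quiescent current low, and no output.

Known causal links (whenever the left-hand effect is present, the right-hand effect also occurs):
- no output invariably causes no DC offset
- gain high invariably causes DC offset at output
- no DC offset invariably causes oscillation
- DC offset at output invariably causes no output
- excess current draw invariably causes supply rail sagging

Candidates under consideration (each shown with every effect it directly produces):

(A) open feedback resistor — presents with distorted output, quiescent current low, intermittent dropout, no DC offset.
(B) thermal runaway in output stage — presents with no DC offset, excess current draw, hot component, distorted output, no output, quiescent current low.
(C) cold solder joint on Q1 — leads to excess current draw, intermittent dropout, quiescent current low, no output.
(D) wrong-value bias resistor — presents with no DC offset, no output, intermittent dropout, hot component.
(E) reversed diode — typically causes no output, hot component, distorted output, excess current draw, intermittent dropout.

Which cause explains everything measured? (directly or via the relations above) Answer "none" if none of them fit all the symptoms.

none

Per-candidate check:
(A) open feedback resistor — does not account for hot component, excess current draw, no output
(B) thermal runaway in output stage — does not account for intermittent dropout
(C) cold solder joint on Q1 — distorted output -; hot component -; intermittent dropout +; excess current draw +; quiescent current low +; no output +
(D) wrong-value bias resistor — does not account for distorted output, excess current draw, quiescent current low
(E) reversed diode — does not account for quiescent current low
No candidate is consistent with all observations.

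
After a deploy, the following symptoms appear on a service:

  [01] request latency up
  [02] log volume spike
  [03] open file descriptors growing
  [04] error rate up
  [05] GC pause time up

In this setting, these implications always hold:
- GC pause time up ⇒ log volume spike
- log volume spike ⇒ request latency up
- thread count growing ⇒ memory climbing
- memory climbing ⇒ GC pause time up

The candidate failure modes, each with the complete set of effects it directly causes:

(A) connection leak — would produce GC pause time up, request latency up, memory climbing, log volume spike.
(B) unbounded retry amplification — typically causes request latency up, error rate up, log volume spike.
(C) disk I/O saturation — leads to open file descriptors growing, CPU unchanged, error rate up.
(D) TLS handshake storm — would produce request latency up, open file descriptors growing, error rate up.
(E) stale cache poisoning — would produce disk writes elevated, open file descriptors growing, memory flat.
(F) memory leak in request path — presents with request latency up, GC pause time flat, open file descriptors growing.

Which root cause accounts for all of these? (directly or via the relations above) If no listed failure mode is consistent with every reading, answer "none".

Testing each hypothesis:
(A) connection leak — does not account for open file descriptors growing, error rate up
(B) unbounded retry amplification — does not account for open file descriptors growing, GC pause time up
(C) disk I/O saturation — request latency up ✗; log volume spike ✗; open file descriptors growing ✓; error rate up ✓; GC pause time up ✗
(D) TLS handshake storm — does not account for log volume spike, GC pause time up
(E) stale cache poisoning — does not account for request latency up, log volume spike, error rate up, GC pause time up
(F) memory leak in request path — request latency up ✓; log volume spike ✗; open file descriptors growing ✓; error rate up ✗; GC pause time up ✗
Every candidate fails on at least one observation.

none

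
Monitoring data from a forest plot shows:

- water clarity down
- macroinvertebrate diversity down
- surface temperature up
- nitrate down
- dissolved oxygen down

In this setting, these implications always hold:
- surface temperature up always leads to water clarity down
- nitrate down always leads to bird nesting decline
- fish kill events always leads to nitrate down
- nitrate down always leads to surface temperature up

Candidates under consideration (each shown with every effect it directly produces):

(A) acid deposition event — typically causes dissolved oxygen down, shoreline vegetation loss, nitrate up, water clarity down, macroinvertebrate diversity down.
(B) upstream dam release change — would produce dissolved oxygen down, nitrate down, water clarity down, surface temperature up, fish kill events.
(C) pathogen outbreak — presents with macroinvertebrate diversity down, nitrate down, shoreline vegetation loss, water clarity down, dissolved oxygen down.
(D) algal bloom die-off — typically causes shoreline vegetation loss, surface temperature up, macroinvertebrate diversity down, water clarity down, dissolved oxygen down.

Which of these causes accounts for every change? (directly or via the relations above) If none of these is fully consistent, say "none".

For each candidate, compare predicted effects to what was observed:
(A) acid deposition event — water clarity down ✓; macroinvertebrate diversity down ✓; surface temperature up ✗; nitrate down ✗; dissolved oxygen down ✓
(B) upstream dam release change — water clarity down ✓; macroinvertebrate diversity down ✗; surface temperature up ✓; nitrate down ✓; dissolved oxygen down ✓
(C) pathogen outbreak — accounts for every observation (surface temperature up by nitrate down → surface temperature up)
(D) algal bloom die-off — does not account for nitrate down
(C) is the only candidate with no mismatches.

C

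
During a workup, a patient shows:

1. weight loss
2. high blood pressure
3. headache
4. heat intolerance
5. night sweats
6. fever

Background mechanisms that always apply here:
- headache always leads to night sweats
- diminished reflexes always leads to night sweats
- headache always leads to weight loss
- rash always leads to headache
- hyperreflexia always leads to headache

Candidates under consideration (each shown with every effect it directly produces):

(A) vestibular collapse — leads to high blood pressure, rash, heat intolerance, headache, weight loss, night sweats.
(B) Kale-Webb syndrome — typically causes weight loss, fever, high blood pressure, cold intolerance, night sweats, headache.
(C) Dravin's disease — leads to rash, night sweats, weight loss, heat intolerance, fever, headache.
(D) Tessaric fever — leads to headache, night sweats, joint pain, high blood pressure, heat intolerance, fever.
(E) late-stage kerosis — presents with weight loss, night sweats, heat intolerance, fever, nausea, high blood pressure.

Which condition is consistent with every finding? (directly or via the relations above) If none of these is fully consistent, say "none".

Per-candidate check:
(A) vestibular collapse — weight loss match; high blood pressure match; headache match; heat intolerance match; night sweats match; fever miss
(B) Kale-Webb syndrome — fails on heat intolerance (predicts cold intolerance, not heat intolerance)
(C) Dravin's disease — does not account for high blood pressure
(D) Tessaric fever — weight loss match (through headache → weight loss); high blood pressure match; headache match; heat intolerance match; night sweats match; fever match
(E) late-stage kerosis — weight loss match; high blood pressure match; headache miss; heat intolerance match; night sweats match; fever match
Only (D) is consistent with every observation.

D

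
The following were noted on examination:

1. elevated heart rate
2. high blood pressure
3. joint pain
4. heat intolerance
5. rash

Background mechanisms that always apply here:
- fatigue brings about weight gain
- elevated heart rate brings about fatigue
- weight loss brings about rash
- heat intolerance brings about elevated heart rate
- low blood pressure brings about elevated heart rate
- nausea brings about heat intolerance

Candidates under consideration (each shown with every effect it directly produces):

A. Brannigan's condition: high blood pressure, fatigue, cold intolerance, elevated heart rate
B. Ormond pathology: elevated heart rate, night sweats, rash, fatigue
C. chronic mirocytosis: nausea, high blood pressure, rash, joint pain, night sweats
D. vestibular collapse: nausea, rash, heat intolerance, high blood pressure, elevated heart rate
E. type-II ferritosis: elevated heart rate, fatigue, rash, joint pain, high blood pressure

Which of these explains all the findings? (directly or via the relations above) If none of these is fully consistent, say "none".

C

For each candidate, compare predicted effects to what was observed:
(A) Brannigan's condition — fails on joint pain, heat intolerance, rash (predicts cold intolerance, not heat intolerance)
(B) Ormond pathology — elevated heart rate yes; high blood pressure NO; joint pain NO; heat intolerance NO; rash yes
(C) chronic mirocytosis — elevated heart rate yes (through nausea → heat intolerance → elevated heart rate); high blood pressure yes; joint pain yes; heat intolerance yes (through nausea → heat intolerance); rash yes
(D) vestibular collapse — elevated heart rate yes; high blood pressure yes; joint pain NO; heat intolerance yes; rash yes
(E) type-II ferritosis — elevated heart rate yes; high blood pressure yes; joint pain yes; heat intolerance NO; rash yes
(C) is the only candidate with no mismatches.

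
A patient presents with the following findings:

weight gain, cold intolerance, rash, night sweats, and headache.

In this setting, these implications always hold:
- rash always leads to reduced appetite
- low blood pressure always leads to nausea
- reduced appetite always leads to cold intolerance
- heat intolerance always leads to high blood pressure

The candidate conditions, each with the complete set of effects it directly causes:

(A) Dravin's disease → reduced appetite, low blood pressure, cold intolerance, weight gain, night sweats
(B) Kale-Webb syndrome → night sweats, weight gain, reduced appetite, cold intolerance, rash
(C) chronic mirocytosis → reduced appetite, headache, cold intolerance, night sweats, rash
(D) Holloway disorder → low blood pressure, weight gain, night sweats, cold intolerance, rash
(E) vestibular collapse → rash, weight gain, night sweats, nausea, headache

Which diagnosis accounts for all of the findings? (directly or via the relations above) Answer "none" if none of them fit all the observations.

For each candidate, compare predicted effects to what was observed:
(A) Dravin's disease — does not account for rash, headache
(B) Kale-Webb syndrome — weight gain +; cold intolerance +; rash +; night sweats +; headache -
(C) chronic mirocytosis — does not account for weight gain
(D) Holloway disorder — weight gain +; cold intolerance +; rash +; night sweats +; headache -
(E) vestibular collapse — accounts for every observation (cold intolerance by rash → reduced appetite → cold intolerance)
(E) alone accounts for all the evidence.

E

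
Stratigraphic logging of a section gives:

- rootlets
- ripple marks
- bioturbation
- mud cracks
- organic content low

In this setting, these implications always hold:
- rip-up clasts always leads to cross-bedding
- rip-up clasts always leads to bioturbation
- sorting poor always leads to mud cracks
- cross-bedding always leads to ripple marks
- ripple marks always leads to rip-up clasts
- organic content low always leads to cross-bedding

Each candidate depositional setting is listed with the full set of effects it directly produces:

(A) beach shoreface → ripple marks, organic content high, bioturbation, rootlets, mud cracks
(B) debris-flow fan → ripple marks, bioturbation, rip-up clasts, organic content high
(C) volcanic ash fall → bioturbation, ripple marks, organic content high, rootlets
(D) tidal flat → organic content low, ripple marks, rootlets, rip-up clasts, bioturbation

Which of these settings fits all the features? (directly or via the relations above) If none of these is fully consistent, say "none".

For each candidate, compare predicted effects to what was observed:
(A) beach shoreface — fails on organic content low (predicts organic content high, not organic content low)
(B) debris-flow fan — rootlets -; ripple marks +; bioturbation +; mud cracks -; organic content low -
(C) volcanic ash fall — rootlets +; ripple marks +; bioturbation +; mud cracks -; organic content low -
(D) tidal flat — does not account for mud cracks
None of the listed candidates fits everything.

none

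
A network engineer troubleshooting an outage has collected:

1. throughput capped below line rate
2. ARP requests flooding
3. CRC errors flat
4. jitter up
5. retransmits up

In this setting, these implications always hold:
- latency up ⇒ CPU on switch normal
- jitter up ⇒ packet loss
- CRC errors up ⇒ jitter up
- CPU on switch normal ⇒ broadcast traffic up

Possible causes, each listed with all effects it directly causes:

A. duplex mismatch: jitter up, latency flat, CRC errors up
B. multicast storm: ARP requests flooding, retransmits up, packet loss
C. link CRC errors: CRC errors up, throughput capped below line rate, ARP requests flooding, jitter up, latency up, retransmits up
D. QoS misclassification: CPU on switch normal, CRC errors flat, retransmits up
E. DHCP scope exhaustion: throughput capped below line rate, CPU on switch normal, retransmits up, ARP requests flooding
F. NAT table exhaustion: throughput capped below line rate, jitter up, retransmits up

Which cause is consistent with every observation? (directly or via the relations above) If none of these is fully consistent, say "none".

none

Testing each hypothesis:
(A) duplex mismatch — fails on throughput capped below line rate, ARP requests flooding, CRC errors flat, retransmits up (predicts CRC errors up, not CRC errors flat)
(B) multicast storm — throughput capped below line rate miss; ARP requests flooding match; CRC errors flat miss; jitter up miss; retransmits up match
(C) link CRC errors — throughput capped below line rate match; ARP requests flooding match; CRC errors flat miss; jitter up match; retransmits up match
(D) QoS misclassification — does not account for throughput capped below line rate, ARP requests flooding, jitter up
(E) DHCP scope exhaustion — does not account for CRC errors flat, jitter up
(F) NAT table exhaustion — does not account for ARP requests flooding, CRC errors flat
None of the listed candidates fits everything.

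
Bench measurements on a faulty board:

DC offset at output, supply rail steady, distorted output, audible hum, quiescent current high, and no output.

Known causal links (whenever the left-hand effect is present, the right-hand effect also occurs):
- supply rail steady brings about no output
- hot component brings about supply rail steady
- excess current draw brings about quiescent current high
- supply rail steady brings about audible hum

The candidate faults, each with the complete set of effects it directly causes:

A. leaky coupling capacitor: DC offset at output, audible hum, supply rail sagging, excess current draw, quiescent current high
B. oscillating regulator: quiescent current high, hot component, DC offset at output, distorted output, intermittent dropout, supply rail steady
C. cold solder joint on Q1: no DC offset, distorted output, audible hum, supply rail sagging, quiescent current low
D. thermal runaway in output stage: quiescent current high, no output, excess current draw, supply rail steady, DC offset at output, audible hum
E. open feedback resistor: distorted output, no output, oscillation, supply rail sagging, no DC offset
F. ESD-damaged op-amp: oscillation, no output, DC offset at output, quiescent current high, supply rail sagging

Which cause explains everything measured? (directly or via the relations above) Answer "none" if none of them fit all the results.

B

For each candidate, compare predicted effects to what was observed:
(A) leaky coupling capacitor — DC offset at output +; supply rail steady -; distorted output -; audible hum +; quiescent current high +; no output -
(B) oscillating regulator — accounts for every observation (audible hum by supply rail steady → audible hum)
(C) cold solder joint on Q1 — fails on DC offset at output, supply rail steady, quiescent current high, no output (predicts no DC offset, not DC offset at output; predicts supply rail sagging, not supply rail steady; predicts quiescent current low, not quiescent current high)
(D) thermal runaway in output stage — does not account for distorted output
(E) open feedback resistor — fails on DC offset at output, supply rail steady, audible hum, quiescent current high (predicts no DC offset, not DC offset at output; predicts supply rail sagging, not supply rail steady)
(F) ESD-damaged op-amp — fails on supply rail steady, distorted output, audible hum (predicts supply rail sagging, not supply rail steady)
(B) is the only candidate with no mismatches.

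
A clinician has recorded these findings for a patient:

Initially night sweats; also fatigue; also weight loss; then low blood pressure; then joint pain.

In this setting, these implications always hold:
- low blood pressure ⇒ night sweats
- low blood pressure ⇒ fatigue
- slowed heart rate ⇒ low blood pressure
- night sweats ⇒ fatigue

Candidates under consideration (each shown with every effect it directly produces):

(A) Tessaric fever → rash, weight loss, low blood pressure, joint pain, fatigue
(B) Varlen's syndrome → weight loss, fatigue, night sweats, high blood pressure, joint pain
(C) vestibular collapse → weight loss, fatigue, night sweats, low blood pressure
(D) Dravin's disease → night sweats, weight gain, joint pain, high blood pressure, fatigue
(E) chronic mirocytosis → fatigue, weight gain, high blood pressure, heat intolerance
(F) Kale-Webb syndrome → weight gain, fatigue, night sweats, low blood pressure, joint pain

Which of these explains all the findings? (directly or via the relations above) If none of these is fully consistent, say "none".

A

For each candidate, compare predicted effects to what was observed:
(A) Tessaric fever — accounts for every observation (night sweats by low blood pressure → night sweats)
(B) Varlen's syndrome — night sweats +; fatigue +; weight loss +; low blood pressure -; joint pain +
(C) vestibular collapse — does not account for joint pain
(D) Dravin's disease — night sweats +; fatigue +; weight loss -; low blood pressure -; joint pain +
(E) chronic mirocytosis — fails on night sweats, weight loss, low blood pressure, joint pain (predicts weight gain, not weight loss; predicts high blood pressure, not low blood pressure)
(F) Kale-Webb syndrome — night sweats +; fatigue +; weight loss -; low blood pressure +; joint pain +
Only (A) is consistent with every observation.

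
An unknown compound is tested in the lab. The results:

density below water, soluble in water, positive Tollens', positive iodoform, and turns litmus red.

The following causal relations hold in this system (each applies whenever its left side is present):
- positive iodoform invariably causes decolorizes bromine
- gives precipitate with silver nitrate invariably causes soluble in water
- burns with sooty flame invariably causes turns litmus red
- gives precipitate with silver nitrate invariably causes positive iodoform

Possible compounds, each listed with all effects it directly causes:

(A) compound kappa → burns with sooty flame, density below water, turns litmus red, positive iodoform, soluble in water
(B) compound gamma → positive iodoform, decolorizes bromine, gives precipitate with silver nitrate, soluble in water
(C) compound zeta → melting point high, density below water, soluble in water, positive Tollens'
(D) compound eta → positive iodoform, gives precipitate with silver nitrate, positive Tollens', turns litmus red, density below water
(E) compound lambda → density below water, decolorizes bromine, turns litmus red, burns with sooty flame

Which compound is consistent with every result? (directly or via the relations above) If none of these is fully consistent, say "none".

D

Checking each candidate against the observations:
(A) compound kappa — density below water +; soluble in water +; positive Tollens' -; positive iodoform +; turns litmus red +
(B) compound gamma — density below water -; soluble in water +; positive Tollens' -; positive iodoform +; turns litmus red -
(C) compound zeta — density below water +; soluble in water +; positive Tollens' +; positive iodoform -; turns litmus red -
(D) compound eta — density below water +; soluble in water + (by gives precipitate with silver nitrate → soluble in water); positive Tollens' +; positive iodoform +; turns litmus red +
(E) compound lambda — does not account for soluble in water, positive Tollens', positive iodoform
(D) is the only candidate with no mismatches.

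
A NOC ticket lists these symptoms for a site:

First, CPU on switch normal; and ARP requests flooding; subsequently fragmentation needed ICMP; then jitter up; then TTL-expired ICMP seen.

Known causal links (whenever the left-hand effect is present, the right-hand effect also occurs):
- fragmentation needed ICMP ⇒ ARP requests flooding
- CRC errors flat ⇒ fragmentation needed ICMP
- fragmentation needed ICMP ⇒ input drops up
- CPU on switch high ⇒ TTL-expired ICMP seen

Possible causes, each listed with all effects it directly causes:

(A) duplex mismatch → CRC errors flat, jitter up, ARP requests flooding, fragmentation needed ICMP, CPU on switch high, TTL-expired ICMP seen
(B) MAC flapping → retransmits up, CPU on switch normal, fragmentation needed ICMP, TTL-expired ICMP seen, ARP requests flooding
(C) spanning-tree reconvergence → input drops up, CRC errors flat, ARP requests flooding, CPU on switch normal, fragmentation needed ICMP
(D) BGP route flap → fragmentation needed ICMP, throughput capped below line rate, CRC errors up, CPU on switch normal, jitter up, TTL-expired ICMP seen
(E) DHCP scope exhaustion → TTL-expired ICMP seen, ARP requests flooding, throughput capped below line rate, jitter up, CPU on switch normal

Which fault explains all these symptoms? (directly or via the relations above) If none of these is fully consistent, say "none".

D

Checking each candidate against the observations:
(A) duplex mismatch — fails on CPU on switch normal (predicts CPU on switch high, not CPU on switch normal)
(B) MAC flapping — does not account for jitter up
(C) spanning-tree reconvergence — does not account for jitter up, TTL-expired ICMP seen
(D) BGP route flap — CPU on switch normal yes; ARP requests flooding yes (through fragmentation needed ICMP → ARP requests flooding); fragmentation needed ICMP yes; jitter up yes; TTL-expired ICMP seen yes
(E) DHCP scope exhaustion — CPU on switch normal yes; ARP requests flooding yes; fragmentation needed ICMP NO; jitter up yes; TTL-expired ICMP seen yes
(D) alone accounts for all the evidence.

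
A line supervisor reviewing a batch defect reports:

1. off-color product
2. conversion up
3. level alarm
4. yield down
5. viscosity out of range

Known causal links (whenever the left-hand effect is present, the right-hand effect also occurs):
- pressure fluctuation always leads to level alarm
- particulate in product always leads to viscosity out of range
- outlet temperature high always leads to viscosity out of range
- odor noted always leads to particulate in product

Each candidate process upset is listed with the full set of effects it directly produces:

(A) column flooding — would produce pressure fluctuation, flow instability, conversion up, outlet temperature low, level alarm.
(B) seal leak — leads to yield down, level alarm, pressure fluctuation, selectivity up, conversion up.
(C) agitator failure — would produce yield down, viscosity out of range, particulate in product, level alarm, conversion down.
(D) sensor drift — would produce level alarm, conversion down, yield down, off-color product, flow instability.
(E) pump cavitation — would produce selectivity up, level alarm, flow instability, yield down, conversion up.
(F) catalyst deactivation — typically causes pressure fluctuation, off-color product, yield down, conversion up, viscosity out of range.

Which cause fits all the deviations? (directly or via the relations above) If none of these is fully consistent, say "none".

F

Per-candidate check:
(A) column flooding — off-color product NO; conversion up yes; level alarm yes; yield down NO; viscosity out of range NO
(B) seal leak — off-color product NO; conversion up yes; level alarm yes; yield down yes; viscosity out of range NO
(C) agitator failure — fails on off-color product, conversion up (predicts conversion down, not conversion up)
(D) sensor drift — fails on conversion up, viscosity out of range (predicts conversion down, not conversion up)
(E) pump cavitation — off-color product NO; conversion up yes; level alarm yes; yield down yes; viscosity out of range NO
(F) catalyst deactivation — off-color product yes; conversion up yes; level alarm yes (through pressure fluctuation → level alarm); yield down yes; viscosity out of range yes
(F) is the only candidate with no mismatches.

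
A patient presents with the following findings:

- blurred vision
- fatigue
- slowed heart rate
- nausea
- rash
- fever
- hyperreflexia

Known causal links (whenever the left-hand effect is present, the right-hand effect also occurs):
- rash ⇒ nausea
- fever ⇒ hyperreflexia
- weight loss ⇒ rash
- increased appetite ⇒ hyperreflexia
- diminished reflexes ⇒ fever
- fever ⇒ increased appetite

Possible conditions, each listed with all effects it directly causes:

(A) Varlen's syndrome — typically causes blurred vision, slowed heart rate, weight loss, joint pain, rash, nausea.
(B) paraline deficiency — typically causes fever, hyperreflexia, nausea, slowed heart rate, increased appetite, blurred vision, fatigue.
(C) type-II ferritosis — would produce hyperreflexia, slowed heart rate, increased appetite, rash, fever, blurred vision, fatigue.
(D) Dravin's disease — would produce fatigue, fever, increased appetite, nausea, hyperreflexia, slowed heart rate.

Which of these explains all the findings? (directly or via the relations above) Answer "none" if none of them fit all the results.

C

Testing each hypothesis:
(A) Varlen's syndrome — blurred vision ✓; fatigue ✗; slowed heart rate ✓; nausea ✓; rash ✓; fever ✗; hyperreflexia ✗
(B) paraline deficiency — blurred vision ✓; fatigue ✓; slowed heart rate ✓; nausea ✓; rash ✗; fever ✓; hyperreflexia ✓
(C) type-II ferritosis — blurred vision ✓; fatigue ✓; slowed heart rate ✓; nausea ✓ (via rash → nausea); rash ✓; fever ✓; hyperreflexia ✓
(D) Dravin's disease — does not account for blurred vision, rash
Only (C) is consistent with every observation.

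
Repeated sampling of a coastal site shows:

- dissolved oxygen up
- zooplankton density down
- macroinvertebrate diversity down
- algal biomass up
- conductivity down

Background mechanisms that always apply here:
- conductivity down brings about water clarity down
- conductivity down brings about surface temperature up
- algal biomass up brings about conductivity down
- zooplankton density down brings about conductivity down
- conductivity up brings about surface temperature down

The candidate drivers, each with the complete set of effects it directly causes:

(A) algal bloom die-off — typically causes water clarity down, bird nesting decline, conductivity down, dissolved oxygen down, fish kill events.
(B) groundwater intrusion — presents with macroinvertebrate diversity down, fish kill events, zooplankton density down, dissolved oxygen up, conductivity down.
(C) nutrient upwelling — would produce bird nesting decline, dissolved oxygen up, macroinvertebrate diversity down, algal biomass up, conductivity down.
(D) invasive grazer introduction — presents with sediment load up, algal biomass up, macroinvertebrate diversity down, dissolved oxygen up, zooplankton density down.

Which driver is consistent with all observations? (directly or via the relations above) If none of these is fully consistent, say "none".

For each candidate, compare predicted effects to what was observed:
(A) algal bloom die-off — dissolved oxygen up miss; zooplankton density down miss; macroinvertebrate diversity down miss; algal biomass up miss; conductivity down match
(B) groundwater intrusion — dissolved oxygen up match; zooplankton density down match; macroinvertebrate diversity down match; algal biomass up miss; conductivity down match
(C) nutrient upwelling — does not account for zooplankton density down
(D) invasive grazer introduction — dissolved oxygen up match; zooplankton density down match; macroinvertebrate diversity down match; algal biomass up match; conductivity down match (through zooplankton density down → conductivity down)
(D) is the only candidate with no mismatches.

D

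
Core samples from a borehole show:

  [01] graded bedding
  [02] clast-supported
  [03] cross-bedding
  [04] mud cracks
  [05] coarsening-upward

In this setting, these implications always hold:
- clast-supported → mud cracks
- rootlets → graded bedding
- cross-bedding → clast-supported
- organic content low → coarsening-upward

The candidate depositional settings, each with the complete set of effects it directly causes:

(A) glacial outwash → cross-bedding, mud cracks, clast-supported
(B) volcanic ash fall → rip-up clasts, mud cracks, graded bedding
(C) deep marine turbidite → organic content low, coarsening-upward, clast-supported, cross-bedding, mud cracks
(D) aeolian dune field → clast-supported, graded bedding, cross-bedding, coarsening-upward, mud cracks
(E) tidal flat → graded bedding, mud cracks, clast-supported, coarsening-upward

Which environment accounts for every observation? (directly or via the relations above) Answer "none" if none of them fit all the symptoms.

Per-candidate check:
(A) glacial outwash — graded bedding miss; clast-supported match; cross-bedding match; mud cracks match; coarsening-upward miss
(B) volcanic ash fall — graded bedding match; clast-supported miss; cross-bedding miss; mud cracks match; coarsening-upward miss
(C) deep marine turbidite — graded bedding miss; clast-supported match; cross-bedding match; mud cracks match; coarsening-upward match
(D) aeolian dune field — graded bedding match; clast-supported match; cross-bedding match; mud cracks match; coarsening-upward match
(E) tidal flat — graded bedding match; clast-supported match; cross-bedding miss; mud cracks match; coarsening-upward match
Only (D) is consistent with every observation.

D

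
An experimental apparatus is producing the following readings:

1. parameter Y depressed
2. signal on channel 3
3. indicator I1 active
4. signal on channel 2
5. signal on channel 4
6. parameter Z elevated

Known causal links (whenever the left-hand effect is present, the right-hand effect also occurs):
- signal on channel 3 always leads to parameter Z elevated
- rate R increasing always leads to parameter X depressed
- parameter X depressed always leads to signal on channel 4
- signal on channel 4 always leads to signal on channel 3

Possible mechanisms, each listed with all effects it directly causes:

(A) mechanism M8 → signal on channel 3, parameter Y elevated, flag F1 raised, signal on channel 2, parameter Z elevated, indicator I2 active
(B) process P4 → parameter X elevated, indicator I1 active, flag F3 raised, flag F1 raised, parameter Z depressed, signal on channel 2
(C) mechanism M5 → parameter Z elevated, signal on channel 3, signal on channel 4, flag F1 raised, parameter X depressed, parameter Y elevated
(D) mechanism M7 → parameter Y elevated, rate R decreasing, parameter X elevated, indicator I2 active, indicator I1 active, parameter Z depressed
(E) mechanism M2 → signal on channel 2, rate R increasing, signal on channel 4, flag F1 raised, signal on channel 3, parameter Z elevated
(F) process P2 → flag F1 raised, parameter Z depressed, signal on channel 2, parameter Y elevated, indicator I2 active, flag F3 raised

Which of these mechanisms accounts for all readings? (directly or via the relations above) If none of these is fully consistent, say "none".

Per-candidate check:
(A) mechanism M8 — fails on parameter Y depressed, indicator I1 active, signal on channel 4 (predicts parameter Y elevated, not parameter Y depressed)
(B) process P4 — parameter Y depressed ✗; signal on channel 3 ✗; indicator I1 active ✓; signal on channel 2 ✓; signal on channel 4 ✗; parameter Z elevated ✗
(C) mechanism M5 — fails on parameter Y depressed, indicator I1 active, signal on channel 2 (predicts parameter Y elevated, not parameter Y depressed)
(D) mechanism M7 — fails on parameter Y depressed, signal on channel 3, signal on channel 2, signal on channel 4, parameter Z elevated (predicts parameter Y elevated, not parameter Y depressed; predicts parameter Z depressed, not parameter Z elevated)
(E) mechanism M2 — parameter Y depressed ✗; signal on channel 3 ✓; indicator I1 active ✗; signal on channel 2 ✓; signal on channel 4 ✓; parameter Z elevated ✓
(F) process P2 — parameter Y depressed ✗; signal on channel 3 ✗; indicator I1 active ✗; signal on channel 2 ✓; signal on channel 4 ✗; parameter Z elevated ✗
Every candidate fails on at least one observation.

none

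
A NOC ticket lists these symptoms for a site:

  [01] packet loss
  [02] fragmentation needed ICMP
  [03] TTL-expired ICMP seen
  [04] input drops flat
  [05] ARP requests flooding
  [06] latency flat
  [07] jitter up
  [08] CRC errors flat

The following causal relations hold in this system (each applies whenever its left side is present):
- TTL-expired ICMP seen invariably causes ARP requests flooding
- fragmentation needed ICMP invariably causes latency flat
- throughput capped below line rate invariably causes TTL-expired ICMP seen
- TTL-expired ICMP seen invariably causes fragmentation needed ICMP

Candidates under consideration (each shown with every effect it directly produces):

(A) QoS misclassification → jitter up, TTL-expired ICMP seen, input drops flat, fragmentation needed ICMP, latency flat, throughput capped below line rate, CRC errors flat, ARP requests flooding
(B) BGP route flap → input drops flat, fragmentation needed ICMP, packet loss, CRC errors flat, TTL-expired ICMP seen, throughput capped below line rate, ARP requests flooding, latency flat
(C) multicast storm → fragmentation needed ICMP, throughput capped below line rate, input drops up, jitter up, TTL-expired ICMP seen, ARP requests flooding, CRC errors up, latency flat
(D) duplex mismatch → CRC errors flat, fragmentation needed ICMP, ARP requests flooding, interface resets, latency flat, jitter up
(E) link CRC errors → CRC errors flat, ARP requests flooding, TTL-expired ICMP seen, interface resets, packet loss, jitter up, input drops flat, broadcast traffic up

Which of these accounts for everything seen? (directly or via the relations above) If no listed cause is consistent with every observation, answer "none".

E

Checking each candidate against the observations:
(A) QoS misclassification — packet loss NO; fragmentation needed ICMP yes; TTL-expired ICMP seen yes; input drops flat yes; ARP requests flooding yes; latency flat yes; jitter up yes; CRC errors flat yes
(B) BGP route flap — packet loss yes; fragmentation needed ICMP yes; TTL-expired ICMP seen yes; input drops flat yes; ARP requests flooding yes; latency flat yes; jitter up NO; CRC errors flat yes
(C) multicast storm — packet loss NO; fragmentation needed ICMP yes; TTL-expired ICMP seen yes; input drops flat NO; ARP requests flooding yes; latency flat yes; jitter up yes; CRC errors flat NO
(D) duplex mismatch — does not account for packet loss, TTL-expired ICMP seen, input drops flat
(E) link CRC errors — accounts for every observation (fragmentation needed ICMP through TTL-expired ICMP seen → fragmentation needed ICMP)
(E) alone accounts for all the evidence.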